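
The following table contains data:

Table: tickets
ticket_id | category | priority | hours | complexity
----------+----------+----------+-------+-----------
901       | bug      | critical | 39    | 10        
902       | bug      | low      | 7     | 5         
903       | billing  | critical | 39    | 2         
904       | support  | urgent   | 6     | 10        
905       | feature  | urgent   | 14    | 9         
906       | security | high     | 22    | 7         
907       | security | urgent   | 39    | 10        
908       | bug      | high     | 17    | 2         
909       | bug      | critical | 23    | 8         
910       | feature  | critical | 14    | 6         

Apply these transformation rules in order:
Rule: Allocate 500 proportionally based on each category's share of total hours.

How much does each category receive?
billing: 88.64, bug: 195.45, feature: 63.64, security: 138.64, support: 13.64

Step 1: Calculate total hours = 220
Step 2: Calculate each category's proportion:
  billing: 39/220 = 17.73% → 88.64
  bug: 86/220 = 39.09% → 195.45
  feature: 28/220 = 12.73% → 63.64
  security: 61/220 = 27.73% → 138.64
  support: 6/220 = 2.73% → 13.64
Step 3: Verify: sum of allocations ≈ 500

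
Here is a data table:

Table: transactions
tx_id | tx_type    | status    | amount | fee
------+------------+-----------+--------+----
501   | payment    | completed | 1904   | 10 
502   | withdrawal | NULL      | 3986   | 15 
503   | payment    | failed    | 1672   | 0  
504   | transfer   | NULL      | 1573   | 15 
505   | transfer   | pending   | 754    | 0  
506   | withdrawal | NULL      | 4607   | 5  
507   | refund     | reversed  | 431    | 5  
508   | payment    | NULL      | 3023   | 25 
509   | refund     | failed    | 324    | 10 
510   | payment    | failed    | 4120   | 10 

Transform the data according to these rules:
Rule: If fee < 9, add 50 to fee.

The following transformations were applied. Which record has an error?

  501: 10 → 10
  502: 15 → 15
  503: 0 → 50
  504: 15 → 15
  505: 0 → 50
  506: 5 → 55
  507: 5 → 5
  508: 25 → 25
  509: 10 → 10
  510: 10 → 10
Record 507 has an error. The correct transformed value should be 55, not 5.

Step 1: Check each record against the rule
Step 2: Record 507 has fee = 5
Step 3: Since 5 < 9, the bonus should have been applied
Step 4: Correct value = 55, but claimed value = 5
Conclusion: Record 507 has the error.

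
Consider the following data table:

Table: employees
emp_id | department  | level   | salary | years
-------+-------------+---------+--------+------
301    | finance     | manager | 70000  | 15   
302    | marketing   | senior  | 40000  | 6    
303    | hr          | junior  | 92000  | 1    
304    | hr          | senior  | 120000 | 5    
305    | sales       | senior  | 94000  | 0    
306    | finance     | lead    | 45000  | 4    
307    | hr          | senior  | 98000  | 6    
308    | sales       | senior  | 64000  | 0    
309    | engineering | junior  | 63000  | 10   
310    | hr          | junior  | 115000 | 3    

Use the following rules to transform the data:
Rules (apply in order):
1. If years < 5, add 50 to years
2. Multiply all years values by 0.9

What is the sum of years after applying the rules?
270.0

Step 1: Apply Rule 1 - Add 50 to records with years < 5
  - 5 records affected: 8 + (5 × 50) = 258
  - Unaffected records: 42
  - Sum after Rule 1: 300
Step 2: Apply Rule 2 - Multiply all by 0.9
  - 300 × 0.9 = 270.0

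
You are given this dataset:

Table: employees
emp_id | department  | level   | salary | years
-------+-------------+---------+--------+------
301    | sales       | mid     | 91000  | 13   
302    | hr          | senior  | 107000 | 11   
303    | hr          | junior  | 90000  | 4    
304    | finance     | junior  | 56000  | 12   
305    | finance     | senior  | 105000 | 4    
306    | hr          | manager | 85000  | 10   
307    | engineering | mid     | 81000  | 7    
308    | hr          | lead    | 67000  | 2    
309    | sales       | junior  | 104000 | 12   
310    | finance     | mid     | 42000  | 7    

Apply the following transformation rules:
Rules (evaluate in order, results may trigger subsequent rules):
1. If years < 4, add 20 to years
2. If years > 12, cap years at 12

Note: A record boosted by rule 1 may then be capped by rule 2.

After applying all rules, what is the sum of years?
91

Step 1: Apply rule 1 to records with years < 4
  - 1 records get bonus of 20
  - Of these, 1 records then exceed 12 and get capped
Step 2: Apply rule 2 to records with years > 12
  - 1 records (original) are capped
Step 3: Calculate final sum = 91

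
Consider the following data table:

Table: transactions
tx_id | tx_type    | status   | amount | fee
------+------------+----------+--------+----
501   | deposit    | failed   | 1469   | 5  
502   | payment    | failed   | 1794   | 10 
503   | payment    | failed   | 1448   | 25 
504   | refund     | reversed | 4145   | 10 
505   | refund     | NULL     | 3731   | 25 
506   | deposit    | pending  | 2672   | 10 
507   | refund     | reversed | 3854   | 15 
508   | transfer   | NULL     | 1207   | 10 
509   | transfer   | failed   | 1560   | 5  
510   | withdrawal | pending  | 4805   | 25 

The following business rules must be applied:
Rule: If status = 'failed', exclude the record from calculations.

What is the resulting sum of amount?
20414

Step 1: Identify records where status = 'failed'
Step 2: The excluded records sum to 6271
Step 3: Original total amount = 26685
Step 4: Remaining total = 26685 - 6271 = 20414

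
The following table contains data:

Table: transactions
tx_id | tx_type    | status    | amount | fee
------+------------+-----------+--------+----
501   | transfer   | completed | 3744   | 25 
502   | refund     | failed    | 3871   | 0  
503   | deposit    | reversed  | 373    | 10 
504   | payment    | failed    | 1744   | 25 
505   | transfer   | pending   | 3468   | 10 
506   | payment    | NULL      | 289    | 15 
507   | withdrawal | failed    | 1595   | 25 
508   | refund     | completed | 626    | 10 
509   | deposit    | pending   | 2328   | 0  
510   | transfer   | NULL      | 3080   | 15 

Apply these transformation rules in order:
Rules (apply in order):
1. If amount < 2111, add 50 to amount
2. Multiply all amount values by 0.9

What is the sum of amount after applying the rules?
19231.2

Step 1: Apply Rule 1 - Add 50 to records with amount < 2111
  - 5 records affected: 4627 + (5 × 50) = 4877
  - Unaffected records: 16491
  - Sum after Rule 1: 21368
Step 2: Apply Rule 2 - Multiply all by 0.9
  - 21368 × 0.9 = 19231.2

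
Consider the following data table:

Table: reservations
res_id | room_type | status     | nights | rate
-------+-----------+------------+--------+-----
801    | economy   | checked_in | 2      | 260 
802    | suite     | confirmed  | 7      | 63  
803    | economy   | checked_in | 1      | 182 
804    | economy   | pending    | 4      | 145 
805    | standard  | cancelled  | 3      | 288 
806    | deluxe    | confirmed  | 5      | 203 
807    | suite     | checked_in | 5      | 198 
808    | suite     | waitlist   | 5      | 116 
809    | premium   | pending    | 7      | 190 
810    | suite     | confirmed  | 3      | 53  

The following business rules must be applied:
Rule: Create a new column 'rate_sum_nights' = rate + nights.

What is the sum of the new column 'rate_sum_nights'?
1740

Step 1: For each record, compute rate + nights
Example calculations:
  260 + 2 = 262
  63 + 7 = 70
  182 + 1 = 183
  ...
Step 2: Sum all derived values
Step 3: Total = 1740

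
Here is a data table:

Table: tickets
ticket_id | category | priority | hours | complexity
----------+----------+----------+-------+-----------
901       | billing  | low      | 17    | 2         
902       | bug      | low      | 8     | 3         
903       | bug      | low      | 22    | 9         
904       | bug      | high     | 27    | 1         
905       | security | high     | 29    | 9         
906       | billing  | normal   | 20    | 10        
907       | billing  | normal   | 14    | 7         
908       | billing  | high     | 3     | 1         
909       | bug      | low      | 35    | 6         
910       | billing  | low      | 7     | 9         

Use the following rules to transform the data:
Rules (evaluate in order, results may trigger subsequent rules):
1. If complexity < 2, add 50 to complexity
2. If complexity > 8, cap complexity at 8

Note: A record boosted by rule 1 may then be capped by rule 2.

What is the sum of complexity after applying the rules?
66

Step 1: Apply rule 1 to records with complexity < 2
  - 2 records get bonus of 50
  - Of these, 2 records then exceed 8 and get capped
Step 2: Apply rule 2 to records with complexity > 8
  - 4 records (original) are capped
Step 3: Calculate final sum = 66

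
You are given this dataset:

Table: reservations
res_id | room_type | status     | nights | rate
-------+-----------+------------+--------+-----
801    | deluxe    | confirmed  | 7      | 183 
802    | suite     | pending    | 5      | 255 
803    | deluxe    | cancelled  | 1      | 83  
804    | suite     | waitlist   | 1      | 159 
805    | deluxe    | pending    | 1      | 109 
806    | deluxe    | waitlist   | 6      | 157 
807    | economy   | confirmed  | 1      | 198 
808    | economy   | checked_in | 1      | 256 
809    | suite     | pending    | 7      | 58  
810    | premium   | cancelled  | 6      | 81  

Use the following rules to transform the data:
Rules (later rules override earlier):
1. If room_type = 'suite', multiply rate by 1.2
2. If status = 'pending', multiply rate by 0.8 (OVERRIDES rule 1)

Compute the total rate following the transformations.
1486.4

Step 1: Rule 2 takes priority for records with status = 'pending'
  - 3 records: 422 × 0.8 = 337.6
Step 2: Rule 1 applies to remaining records with room_type = 'suite'
  - 1 records: 159 × 1.2 = 190.8
Step 3: Other records unchanged: 958
Step 4: Final sum = 337.6 + 190.8 + 958 = 1486.4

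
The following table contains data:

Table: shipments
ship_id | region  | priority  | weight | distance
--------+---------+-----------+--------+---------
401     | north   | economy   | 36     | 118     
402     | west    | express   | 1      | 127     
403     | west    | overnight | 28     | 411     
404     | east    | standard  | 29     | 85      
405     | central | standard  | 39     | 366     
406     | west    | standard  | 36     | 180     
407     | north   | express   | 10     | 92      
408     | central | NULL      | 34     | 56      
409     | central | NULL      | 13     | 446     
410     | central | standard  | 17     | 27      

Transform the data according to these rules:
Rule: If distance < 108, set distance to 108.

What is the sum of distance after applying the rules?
2080

Step 1: 4 records have distance < 108
Step 2: These records originally summed to 260
Step 3: After setting to minimum: 4 × 108 = 432
Step 4: Unaffected records sum: 1648
Step 5: Final sum = 432 + 1648 = 2080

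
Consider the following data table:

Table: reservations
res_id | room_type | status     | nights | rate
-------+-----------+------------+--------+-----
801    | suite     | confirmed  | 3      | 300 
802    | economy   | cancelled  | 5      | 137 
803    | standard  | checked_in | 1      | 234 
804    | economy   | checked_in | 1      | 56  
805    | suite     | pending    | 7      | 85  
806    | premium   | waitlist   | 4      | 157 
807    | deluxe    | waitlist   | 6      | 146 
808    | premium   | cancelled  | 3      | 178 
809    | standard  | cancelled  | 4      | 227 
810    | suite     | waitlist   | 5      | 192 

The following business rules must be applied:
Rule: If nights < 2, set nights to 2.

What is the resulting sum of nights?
41

Step 1: 2 records have nights < 2
Step 2: These records originally summed to 2
Step 3: After setting to minimum: 2 × 2 = 4
Step 4: Unaffected records sum: 37
Step 5: Final sum = 4 + 37 = 41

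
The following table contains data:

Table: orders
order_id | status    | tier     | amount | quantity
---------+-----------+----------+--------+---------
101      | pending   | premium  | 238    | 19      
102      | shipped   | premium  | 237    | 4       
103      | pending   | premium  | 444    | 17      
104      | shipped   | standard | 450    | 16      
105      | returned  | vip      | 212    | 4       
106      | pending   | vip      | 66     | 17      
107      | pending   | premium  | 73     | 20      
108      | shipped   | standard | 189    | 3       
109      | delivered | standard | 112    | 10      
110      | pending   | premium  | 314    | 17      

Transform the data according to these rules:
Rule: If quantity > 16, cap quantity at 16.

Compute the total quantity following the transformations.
117

Step 1: 5 records have quantity > 16
Step 2: These records originally summed to 90
Step 3: After capping: 5 × 16 = 80
Step 4: Unaffected records sum: 37
Step 5: Final sum = 80 + 37 = 117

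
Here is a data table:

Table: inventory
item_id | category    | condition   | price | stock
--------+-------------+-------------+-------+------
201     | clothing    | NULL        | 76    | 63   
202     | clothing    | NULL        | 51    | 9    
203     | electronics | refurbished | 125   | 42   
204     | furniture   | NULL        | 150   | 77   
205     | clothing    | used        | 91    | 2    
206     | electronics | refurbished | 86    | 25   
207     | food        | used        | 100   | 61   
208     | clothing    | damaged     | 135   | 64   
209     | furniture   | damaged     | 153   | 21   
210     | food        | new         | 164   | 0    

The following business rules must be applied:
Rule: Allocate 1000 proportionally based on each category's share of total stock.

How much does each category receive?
clothing: 379.12, electronics: 184.07, food: 167.58, furniture: 269.23

Step 1: Calculate total stock = 364
Step 2: Calculate each category's proportion:
  clothing: 138/364 = 37.91% → 379.12
  electronics: 67/364 = 18.41% → 184.07
  food: 61/364 = 16.76% → 167.58
  furniture: 98/364 = 26.92% → 269.23
Step 3: Verify: sum of allocations ≈ 1000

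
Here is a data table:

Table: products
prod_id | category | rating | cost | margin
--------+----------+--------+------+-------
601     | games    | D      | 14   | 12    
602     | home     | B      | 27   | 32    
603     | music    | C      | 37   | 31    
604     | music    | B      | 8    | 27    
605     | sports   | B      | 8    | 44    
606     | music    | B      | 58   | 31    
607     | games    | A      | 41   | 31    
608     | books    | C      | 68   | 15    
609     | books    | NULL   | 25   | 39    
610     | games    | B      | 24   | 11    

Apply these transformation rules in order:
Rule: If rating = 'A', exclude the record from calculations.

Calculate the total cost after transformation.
269

Step 1: Identify records where rating = 'A'
Step 2: The excluded records sum to 41
Step 3: Original total cost = 310
Step 4: Remaining total = 310 - 41 = 269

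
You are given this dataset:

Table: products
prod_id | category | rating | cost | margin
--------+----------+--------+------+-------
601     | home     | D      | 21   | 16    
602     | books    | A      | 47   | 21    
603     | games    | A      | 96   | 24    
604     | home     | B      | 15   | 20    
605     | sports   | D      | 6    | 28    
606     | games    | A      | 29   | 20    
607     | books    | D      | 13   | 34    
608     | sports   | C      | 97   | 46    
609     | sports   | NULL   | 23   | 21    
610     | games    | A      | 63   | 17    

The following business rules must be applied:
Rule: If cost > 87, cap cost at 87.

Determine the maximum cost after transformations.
87

Step 1: Original maximum cost = 97
Step 2: Apply cap at 87
Step 3: 2 records had cost > 87 and were capped
Step 4: Maximum after transformation = 87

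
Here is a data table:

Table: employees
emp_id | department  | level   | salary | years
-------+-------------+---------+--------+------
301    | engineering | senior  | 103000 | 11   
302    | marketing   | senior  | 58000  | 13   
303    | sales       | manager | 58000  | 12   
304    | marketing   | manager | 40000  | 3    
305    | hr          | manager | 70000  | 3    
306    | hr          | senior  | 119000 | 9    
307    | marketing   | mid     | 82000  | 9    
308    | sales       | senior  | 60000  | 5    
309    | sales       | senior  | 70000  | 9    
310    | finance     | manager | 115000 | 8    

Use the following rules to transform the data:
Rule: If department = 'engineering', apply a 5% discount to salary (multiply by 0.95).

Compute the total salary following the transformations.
769850.0

Step 1: Records with department = 'engineering' have total salary = 103000
Step 2: Apply multiplier: 103000 × 0.95 = 97850.0
Step 3: Other records total: 672000
Step 4: Final sum = 97850.0 + 672000 = 769850.0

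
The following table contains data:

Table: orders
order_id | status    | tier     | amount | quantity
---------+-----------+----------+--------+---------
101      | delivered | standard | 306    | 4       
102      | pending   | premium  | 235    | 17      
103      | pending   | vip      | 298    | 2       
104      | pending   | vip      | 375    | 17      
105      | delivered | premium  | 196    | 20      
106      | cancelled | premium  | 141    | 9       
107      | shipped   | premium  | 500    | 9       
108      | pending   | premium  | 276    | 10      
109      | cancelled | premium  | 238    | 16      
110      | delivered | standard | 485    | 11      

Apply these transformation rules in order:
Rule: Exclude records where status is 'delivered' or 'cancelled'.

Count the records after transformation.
5

Step 1: Count records to exclude
  - 3 (delivered) + 2 (cancelled) = 5 records
Step 2: Total records: 10
Step 3: Remaining = 10 - 5 = 5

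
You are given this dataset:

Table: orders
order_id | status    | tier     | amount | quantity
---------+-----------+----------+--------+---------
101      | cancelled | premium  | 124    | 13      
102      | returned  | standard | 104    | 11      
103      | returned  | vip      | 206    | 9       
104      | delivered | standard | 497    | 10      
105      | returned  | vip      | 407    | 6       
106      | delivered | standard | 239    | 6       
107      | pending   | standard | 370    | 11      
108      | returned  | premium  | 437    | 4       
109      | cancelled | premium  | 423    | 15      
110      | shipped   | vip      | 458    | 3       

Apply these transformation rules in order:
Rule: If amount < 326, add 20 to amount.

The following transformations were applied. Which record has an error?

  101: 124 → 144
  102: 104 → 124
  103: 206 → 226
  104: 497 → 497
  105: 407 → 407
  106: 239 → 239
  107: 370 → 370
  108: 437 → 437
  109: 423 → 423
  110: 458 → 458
Record 106 has an error. The correct transformed value should be 259, not 239.

Step 1: Check each record against the rule
Step 2: Record 106 has amount = 239
Step 3: Since 239 < 326, the bonus should have been applied
Step 4: Correct value = 259, but claimed value = 239
Conclusion: Record 106 has the error.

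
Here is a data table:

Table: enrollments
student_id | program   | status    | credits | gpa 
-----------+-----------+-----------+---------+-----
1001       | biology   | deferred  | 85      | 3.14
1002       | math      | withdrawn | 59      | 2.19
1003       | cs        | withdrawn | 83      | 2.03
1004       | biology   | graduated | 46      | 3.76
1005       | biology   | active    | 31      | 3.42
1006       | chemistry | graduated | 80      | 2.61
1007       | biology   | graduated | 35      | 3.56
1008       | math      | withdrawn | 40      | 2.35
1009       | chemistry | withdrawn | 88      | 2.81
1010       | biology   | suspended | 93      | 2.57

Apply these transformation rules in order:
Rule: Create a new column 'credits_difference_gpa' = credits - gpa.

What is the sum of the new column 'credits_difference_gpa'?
611.56

Step 1: For each record, compute credits - gpa
Example calculations:
  85 - 3.14 = 81.86
  59 - 2.19 = 56.81
  83 - 2.03 = 80.97
  ...
Step 2: Sum all derived values
Step 3: Total = 611.56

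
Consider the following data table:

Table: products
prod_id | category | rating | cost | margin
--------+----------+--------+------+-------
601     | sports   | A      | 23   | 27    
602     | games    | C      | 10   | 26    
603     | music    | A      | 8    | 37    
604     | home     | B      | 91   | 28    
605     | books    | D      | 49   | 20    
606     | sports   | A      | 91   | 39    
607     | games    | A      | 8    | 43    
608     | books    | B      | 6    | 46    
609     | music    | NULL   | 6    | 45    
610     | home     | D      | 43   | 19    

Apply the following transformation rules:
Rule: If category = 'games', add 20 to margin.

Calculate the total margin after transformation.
370

Step 1: Count records where category = 'games': 2
Step 2: Total bonus added: 2 × 20 = 40
Step 3: Original sum of margin: 330
Step 4: Final sum = 330 + 40 = 370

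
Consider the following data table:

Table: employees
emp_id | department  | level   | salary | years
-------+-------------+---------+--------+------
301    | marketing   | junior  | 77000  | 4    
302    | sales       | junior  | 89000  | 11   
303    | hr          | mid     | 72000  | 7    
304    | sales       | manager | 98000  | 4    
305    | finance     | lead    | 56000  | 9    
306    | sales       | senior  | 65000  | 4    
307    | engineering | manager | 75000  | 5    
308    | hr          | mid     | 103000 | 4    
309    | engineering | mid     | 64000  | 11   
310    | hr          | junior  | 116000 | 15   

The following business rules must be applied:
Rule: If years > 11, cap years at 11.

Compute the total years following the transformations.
70

Step 1: 1 records have years > 11
Step 2: These records originally summed to 15
Step 3: After capping: 1 × 11 = 11
Step 4: Unaffected records sum: 59
Step 5: Final sum = 11 + 59 = 70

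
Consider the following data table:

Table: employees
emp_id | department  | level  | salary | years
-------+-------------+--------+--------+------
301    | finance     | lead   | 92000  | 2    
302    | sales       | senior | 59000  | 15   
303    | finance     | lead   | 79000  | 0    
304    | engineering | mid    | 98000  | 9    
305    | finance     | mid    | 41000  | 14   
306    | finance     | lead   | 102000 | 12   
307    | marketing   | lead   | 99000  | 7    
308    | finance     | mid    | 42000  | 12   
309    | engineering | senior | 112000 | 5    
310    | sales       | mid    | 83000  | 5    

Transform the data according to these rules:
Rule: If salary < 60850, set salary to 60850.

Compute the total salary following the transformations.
847550

Step 1: 3 records have salary < 60850
Step 2: These records originally summed to 142000
Step 3: After setting to minimum: 3 × 60850 = 182550
Step 4: Unaffected records sum: 665000
Step 5: Final sum = 182550 + 665000 = 847550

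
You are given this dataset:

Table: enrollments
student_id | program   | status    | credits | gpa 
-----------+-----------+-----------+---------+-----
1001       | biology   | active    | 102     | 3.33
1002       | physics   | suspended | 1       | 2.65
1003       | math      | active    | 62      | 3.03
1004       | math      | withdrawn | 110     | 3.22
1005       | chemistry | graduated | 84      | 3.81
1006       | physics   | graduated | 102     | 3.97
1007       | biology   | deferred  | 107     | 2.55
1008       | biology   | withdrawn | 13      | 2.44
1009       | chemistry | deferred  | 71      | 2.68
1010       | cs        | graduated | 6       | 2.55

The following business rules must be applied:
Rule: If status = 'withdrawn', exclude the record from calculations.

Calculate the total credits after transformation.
535

Step 1: Identify records where status = 'withdrawn'
Step 2: The excluded records sum to 123
Step 3: Original total credits = 658
Step 4: Remaining total = 658 - 123 = 535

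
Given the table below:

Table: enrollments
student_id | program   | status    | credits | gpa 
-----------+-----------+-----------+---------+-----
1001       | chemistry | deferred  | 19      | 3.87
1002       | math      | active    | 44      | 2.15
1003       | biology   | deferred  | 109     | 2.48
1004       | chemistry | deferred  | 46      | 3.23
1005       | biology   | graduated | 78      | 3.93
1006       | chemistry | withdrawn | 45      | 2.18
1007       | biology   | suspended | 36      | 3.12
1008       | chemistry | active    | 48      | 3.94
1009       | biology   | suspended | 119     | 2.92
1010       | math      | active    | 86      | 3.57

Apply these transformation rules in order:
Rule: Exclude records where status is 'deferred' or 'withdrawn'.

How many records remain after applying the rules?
6

Step 1: Count records to exclude
  - 3 (deferred) + 1 (withdrawn) = 4 records
Step 2: Total records: 10
Step 3: Remaining = 10 - 4 = 6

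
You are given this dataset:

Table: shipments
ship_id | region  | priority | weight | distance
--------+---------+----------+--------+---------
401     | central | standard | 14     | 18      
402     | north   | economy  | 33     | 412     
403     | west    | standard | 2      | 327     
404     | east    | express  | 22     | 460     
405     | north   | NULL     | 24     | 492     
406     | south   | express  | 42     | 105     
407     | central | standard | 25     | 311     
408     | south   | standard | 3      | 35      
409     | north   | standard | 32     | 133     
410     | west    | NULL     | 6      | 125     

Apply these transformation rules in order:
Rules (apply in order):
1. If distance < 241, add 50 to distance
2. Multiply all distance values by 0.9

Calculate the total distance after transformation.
2401.2

Step 1: Apply Rule 1 - Add 50 to records with distance < 241
  - 5 records affected: 416 + (5 × 50) = 666
  - Unaffected records: 2002
  - Sum after Rule 1: 2668
Step 2: Apply Rule 2 - Multiply all by 0.9
  - 2668 × 0.9 = 2401.2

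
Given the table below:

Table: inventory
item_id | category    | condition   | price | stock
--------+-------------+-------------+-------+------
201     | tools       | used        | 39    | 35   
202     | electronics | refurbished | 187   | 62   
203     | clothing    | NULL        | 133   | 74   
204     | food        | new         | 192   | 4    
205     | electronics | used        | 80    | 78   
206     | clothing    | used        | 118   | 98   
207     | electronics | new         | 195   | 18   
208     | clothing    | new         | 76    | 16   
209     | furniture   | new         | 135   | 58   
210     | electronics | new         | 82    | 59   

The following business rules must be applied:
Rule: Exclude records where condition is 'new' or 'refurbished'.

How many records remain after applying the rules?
4

Step 1: Count records to exclude
  - 5 (new) + 1 (refurbished) = 6 records
Step 2: Total records: 10
Step 3: Remaining = 10 - 6 = 4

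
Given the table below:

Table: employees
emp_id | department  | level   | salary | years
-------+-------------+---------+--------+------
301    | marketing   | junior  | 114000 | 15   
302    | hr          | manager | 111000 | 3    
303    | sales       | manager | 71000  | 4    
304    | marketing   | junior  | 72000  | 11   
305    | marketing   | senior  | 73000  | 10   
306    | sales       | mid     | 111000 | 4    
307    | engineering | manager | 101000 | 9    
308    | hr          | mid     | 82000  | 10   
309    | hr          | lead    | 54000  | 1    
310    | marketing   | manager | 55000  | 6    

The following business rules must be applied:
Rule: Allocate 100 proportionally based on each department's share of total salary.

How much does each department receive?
engineering: 11.97, hr: 29.27, marketing: 37.2, sales: 21.56

Step 1: Calculate total salary = 844000
Step 2: Calculate each department's proportion:
  engineering: 101000/844000 = 11.97% → 11.97
  hr: 247000/844000 = 29.27% → 29.27
  marketing: 314000/844000 = 37.20% → 37.2
  sales: 182000/844000 = 21.56% → 21.56
Step 3: Verify: sum of allocations ≈ 100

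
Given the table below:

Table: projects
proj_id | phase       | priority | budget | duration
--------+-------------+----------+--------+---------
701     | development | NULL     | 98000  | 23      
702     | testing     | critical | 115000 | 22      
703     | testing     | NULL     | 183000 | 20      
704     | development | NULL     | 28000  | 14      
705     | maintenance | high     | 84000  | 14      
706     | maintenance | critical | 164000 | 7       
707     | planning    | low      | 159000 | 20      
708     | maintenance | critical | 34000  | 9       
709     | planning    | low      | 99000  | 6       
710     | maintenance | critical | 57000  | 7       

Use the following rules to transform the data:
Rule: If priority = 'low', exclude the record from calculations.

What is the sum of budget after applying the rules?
763000

Step 1: Identify records where priority = 'low'
Step 2: The excluded records sum to 258000
Step 3: Original total budget = 1021000
Step 4: Remaining total = 1021000 - 258000 = 763000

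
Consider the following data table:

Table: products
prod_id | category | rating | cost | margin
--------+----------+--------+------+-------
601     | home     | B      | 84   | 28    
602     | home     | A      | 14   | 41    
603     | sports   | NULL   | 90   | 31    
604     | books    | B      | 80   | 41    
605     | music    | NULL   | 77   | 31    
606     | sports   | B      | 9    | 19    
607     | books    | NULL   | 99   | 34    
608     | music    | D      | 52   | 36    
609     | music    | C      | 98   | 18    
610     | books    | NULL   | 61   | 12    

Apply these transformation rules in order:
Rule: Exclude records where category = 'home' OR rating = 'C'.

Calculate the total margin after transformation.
204

Step 1: Find records where category = 'home' OR rating = 'C'
Step 2: 3 records match, summing to 87
Step 3: Original sum: 291
Step 4: Remaining sum = 291 - 87 = 204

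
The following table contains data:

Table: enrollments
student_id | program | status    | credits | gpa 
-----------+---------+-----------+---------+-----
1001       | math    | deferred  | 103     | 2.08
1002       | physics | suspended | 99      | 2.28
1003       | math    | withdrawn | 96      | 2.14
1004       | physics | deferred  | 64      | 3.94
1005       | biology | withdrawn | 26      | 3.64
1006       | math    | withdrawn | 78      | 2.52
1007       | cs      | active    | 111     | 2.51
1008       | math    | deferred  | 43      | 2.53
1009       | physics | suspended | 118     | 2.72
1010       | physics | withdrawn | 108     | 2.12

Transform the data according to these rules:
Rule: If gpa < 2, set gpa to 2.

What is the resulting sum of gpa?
26.48

Step 1: 0 records have gpa < 2
Step 2: These records originally summed to 0
Step 3: After setting to minimum: 0 × 2 = 0
Step 4: Unaffected records sum: 26.48
Step 5: Final sum = 0 + 26.48 = 26.48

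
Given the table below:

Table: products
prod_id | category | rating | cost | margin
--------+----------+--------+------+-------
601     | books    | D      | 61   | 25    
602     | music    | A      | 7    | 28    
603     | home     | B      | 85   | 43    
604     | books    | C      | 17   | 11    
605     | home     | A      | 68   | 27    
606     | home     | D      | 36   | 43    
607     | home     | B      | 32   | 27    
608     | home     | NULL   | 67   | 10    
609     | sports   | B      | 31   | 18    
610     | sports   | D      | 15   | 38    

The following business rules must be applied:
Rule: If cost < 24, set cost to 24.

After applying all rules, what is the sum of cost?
452

Step 1: 3 records have cost < 24
Step 2: These records originally summed to 39
Step 3: After setting to minimum: 3 × 24 = 72
Step 4: Unaffected records sum: 380
Step 5: Final sum = 72 + 380 = 452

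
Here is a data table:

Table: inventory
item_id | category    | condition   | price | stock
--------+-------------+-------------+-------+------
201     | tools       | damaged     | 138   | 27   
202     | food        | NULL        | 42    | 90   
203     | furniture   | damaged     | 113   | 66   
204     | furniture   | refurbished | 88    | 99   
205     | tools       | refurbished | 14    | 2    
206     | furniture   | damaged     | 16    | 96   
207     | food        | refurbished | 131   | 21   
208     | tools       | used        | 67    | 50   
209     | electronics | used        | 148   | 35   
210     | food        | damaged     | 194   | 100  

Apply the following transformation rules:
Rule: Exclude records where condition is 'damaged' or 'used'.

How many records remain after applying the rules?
4

Step 1: Count records to exclude
  - 4 (damaged) + 2 (used) = 6 records
Step 2: Total records: 10
Step 3: Remaining = 10 - 6 = 4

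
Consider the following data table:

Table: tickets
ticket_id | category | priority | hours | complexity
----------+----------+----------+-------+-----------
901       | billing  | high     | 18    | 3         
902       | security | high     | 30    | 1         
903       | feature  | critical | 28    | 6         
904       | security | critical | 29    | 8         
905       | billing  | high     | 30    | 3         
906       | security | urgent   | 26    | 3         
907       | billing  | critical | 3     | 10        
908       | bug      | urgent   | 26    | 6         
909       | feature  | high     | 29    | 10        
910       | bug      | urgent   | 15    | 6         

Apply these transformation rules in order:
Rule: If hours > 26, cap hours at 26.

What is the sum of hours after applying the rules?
218

Step 1: 5 records have hours > 26
Step 2: These records originally summed to 146
Step 3: After capping: 5 × 26 = 130
Step 4: Unaffected records sum: 88
Step 5: Final sum = 130 + 88 = 218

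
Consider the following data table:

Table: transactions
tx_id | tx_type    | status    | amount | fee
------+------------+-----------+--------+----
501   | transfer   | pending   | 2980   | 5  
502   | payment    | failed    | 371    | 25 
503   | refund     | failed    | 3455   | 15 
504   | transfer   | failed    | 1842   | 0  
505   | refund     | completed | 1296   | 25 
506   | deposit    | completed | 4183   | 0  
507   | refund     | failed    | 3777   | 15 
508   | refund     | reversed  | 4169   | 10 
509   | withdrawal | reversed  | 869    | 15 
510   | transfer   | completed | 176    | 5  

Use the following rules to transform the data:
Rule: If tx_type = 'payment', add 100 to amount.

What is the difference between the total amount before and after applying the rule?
100

Step 1: Original sum of amount = 23118
Step 2: 1 records have tx_type = 'payment'
Step 3: Each affected record changes by 100
Step 4: Total change = 1 × 100 = 100
Step 5: New sum = 23118 + 100 = 23218
Step 6: Difference = |23218 - 23118| = 100
        (Sum increased by 100)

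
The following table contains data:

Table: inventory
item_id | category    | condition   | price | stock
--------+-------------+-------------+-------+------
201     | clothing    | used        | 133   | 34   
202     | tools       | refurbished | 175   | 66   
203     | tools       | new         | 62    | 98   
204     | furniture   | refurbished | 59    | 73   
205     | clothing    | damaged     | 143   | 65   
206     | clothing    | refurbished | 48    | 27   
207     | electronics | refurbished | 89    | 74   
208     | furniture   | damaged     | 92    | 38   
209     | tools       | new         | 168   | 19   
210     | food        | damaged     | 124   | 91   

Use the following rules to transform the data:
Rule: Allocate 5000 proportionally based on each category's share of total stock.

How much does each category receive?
clothing: 1076.92, electronics: 632.48, food: 777.78, furniture: 948.72, tools: 1564.1

Step 1: Calculate total stock = 585
Step 2: Calculate each category's proportion:
  clothing: 126/585 = 21.54% → 1076.92
  electronics: 74/585 = 12.65% → 632.48
  food: 91/585 = 15.56% → 777.78
  furniture: 111/585 = 18.97% → 948.72
  tools: 183/585 = 31.28% → 1564.1
Step 3: Verify: sum of allocations ≈ 5000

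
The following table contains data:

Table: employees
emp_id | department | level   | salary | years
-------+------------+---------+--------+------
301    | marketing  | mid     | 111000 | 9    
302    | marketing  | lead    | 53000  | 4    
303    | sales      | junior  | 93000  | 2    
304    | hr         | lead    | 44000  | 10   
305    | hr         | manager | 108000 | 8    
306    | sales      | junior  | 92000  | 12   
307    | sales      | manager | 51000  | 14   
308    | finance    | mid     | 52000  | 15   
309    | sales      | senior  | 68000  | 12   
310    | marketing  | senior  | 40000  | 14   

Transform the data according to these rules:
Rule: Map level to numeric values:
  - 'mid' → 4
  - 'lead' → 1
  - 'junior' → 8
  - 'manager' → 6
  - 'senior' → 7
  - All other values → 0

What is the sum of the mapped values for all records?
52

Step 1: Apply mapping to each record
Step 2: Count by status:
  'mid': 2 records × 4 = 8
  'lead': 2 records × 1 = 2
  'junior': 2 records × 8 = 16
  'manager': 2 records × 6 = 12
  'senior': 2 records × 7 = 14
Step 3: Sum all mapped values = 52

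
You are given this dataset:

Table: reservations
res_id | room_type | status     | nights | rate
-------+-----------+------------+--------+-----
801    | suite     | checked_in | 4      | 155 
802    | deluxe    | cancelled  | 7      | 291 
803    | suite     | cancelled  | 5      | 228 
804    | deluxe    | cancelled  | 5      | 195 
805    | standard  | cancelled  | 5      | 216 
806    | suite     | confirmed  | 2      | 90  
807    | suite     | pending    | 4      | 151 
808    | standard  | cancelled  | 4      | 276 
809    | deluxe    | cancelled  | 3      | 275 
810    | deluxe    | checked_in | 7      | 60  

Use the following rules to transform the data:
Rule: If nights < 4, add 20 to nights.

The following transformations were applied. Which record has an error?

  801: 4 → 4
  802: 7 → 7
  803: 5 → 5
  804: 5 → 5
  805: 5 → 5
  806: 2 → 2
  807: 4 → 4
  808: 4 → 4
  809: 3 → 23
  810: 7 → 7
Record 806 has an error. The correct transformed value should be 22, not 2.

Step 1: Check each record against the rule
Step 2: Record 806 has nights = 2
Step 3: Since 2 < 4, the bonus should have been applied
Step 4: Correct value = 22, but claimed value = 2
Conclusion: Record 806 has the error.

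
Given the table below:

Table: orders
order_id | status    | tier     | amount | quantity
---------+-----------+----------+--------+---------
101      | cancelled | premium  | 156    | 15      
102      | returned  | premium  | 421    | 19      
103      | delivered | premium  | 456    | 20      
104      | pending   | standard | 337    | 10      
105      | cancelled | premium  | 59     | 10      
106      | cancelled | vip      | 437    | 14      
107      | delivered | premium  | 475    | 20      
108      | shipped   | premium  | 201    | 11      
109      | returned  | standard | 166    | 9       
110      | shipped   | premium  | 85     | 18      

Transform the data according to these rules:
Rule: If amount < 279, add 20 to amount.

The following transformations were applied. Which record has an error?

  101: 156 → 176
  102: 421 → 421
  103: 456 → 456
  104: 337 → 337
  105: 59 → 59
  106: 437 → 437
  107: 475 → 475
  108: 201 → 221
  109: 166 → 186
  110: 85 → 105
Record 105 has an error. The correct transformed value should be 79, not 59.

Step 1: Check each record against the rule
Step 2: Record 105 has amount = 59
Step 3: Since 59 < 279, the bonus should have been applied
Step 4: Correct value = 79, but claimed value = 59
Conclusion: Record 105 has the error.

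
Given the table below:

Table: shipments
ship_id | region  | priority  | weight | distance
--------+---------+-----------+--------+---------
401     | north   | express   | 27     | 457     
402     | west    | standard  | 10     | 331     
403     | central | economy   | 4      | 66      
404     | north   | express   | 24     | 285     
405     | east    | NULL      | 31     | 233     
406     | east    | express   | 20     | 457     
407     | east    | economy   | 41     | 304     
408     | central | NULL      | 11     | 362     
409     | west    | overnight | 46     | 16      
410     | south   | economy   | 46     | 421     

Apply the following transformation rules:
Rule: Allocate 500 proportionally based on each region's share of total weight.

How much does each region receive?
central: 28.85, east: 176.92, north: 98.08, south: 88.46, west: 107.69

Step 1: Calculate total weight = 260
Step 2: Calculate each region's proportion:
  central: 15/260 = 5.77% → 28.85
  east: 92/260 = 35.38% → 176.92
  north: 51/260 = 19.62% → 98.08
  south: 46/260 = 17.69% → 88.46
  west: 56/260 = 21.54% → 107.69
Step 3: Verify: sum of allocations ≈ 500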